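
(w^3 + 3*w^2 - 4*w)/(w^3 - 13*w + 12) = w/(w - 3)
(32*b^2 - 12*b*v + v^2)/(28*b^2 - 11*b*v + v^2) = (-8*b + v)/(-7*b + v)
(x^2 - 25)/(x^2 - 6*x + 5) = (x + 5)/(x - 1)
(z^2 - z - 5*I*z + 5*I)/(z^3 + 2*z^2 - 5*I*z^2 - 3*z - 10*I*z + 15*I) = 1/(z + 3)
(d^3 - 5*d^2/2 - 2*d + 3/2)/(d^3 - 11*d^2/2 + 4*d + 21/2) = (2*d - 1)/(2*d - 7)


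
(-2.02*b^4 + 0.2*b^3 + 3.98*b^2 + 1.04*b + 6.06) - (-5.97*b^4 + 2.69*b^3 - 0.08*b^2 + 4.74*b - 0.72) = 3.95*b^4 - 2.49*b^3 + 4.06*b^2 - 3.7*b + 6.78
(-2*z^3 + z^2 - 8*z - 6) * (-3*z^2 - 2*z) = 6*z^5 + z^4 + 22*z^3 + 34*z^2 + 12*z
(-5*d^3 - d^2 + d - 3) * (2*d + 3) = -10*d^4 - 17*d^3 - d^2 - 3*d - 9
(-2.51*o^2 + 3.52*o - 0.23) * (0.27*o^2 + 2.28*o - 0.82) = -0.6777*o^4 - 4.7724*o^3 + 10.0217*o^2 - 3.4108*o + 0.1886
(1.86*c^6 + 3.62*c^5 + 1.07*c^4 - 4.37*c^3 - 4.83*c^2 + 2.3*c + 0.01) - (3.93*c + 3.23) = 1.86*c^6 + 3.62*c^5 + 1.07*c^4 - 4.37*c^3 - 4.83*c^2 - 1.63*c - 3.22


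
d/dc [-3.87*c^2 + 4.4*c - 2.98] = 4.4 - 7.74*c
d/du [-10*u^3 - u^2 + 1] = 2*u*(-15*u - 1)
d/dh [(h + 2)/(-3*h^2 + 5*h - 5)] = (-3*h^2 + 5*h + (h + 2)*(6*h - 5) - 5)/(3*h^2 - 5*h + 5)^2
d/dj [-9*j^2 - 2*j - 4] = -18*j - 2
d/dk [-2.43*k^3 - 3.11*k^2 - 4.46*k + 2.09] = -7.29*k^2 - 6.22*k - 4.46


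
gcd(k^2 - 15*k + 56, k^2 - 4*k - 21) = k - 7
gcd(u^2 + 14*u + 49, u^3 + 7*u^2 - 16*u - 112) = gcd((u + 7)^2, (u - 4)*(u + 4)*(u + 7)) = u + 7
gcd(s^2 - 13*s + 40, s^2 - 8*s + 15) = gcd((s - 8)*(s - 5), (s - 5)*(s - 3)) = s - 5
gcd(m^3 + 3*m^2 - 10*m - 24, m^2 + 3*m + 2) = m + 2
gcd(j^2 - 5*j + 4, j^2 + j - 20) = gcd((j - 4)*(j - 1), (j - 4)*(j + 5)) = j - 4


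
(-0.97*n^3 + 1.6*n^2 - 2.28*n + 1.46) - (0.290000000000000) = -0.97*n^3 + 1.6*n^2 - 2.28*n + 1.17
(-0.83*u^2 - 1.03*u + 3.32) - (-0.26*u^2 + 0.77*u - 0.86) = -0.57*u^2 - 1.8*u + 4.18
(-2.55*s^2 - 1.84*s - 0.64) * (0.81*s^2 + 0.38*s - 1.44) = -2.0655*s^4 - 2.4594*s^3 + 2.4544*s^2 + 2.4064*s + 0.9216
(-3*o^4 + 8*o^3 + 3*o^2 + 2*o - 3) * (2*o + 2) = -6*o^5 + 10*o^4 + 22*o^3 + 10*o^2 - 2*o - 6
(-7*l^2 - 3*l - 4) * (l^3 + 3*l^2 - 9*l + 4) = -7*l^5 - 24*l^4 + 50*l^3 - 13*l^2 + 24*l - 16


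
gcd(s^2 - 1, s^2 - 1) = s^2 - 1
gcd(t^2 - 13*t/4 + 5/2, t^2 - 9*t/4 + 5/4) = t - 5/4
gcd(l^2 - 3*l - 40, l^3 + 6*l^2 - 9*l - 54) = 1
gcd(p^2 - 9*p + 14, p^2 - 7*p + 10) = p - 2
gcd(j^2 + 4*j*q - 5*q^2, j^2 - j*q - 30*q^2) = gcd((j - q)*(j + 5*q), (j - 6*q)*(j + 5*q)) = j + 5*q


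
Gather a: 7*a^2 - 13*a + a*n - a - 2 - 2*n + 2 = 7*a^2 + a*(n - 14) - 2*n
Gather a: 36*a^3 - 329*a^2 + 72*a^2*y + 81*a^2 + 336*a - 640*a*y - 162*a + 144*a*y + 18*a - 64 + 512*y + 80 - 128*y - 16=36*a^3 + a^2*(72*y - 248) + a*(192 - 496*y) + 384*y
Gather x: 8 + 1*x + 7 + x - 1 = 2*x + 14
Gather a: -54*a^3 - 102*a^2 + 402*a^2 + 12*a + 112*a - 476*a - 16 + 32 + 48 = -54*a^3 + 300*a^2 - 352*a + 64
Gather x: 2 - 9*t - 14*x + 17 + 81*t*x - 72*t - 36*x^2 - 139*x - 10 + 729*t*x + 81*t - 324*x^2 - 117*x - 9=-360*x^2 + x*(810*t - 270)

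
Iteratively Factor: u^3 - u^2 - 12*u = (u + 3)*(u^2 - 4*u) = (u - 4)*(u + 3)*(u)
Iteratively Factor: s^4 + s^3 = (s)*(s^3 + s^2) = s^2*(s^2 + s) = s^2*(s + 1)*(s)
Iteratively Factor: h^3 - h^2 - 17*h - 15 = (h + 3)*(h^2 - 4*h - 5) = (h + 1)*(h + 3)*(h - 5)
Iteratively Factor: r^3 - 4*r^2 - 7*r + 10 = (r - 5)*(r^2 + r - 2) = (r - 5)*(r + 2)*(r - 1)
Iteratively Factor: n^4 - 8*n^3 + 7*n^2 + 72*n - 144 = (n - 4)*(n^3 - 4*n^2 - 9*n + 36) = (n - 4)*(n - 3)*(n^2 - n - 12) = (n - 4)^2*(n - 3)*(n + 3)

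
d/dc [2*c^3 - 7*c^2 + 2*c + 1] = 6*c^2 - 14*c + 2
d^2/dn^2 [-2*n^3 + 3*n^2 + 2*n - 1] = 6 - 12*n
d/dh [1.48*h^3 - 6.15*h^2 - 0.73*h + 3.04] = 4.44*h^2 - 12.3*h - 0.73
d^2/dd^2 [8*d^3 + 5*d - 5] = 48*d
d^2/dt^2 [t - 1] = 0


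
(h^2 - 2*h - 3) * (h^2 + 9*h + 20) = h^4 + 7*h^3 - h^2 - 67*h - 60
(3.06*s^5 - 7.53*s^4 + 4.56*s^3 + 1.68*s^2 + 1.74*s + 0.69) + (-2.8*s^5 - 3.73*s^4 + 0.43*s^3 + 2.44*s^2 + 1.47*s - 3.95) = 0.26*s^5 - 11.26*s^4 + 4.99*s^3 + 4.12*s^2 + 3.21*s - 3.26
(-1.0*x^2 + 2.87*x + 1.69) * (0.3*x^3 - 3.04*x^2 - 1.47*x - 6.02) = -0.3*x^5 + 3.901*x^4 - 6.7478*x^3 - 3.3365*x^2 - 19.7617*x - 10.1738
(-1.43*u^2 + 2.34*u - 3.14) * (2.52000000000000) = -3.6036*u^2 + 5.8968*u - 7.9128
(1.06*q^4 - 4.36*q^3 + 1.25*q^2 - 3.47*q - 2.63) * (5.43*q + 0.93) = 5.7558*q^5 - 22.689*q^4 + 2.7327*q^3 - 17.6796*q^2 - 17.508*q - 2.4459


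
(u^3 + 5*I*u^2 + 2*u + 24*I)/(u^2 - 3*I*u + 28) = (u^2 + I*u + 6)/(u - 7*I)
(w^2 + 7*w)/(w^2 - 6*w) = (w + 7)/(w - 6)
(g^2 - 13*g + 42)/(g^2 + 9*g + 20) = (g^2 - 13*g + 42)/(g^2 + 9*g + 20)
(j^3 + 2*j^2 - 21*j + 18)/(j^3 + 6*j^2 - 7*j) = (j^2 + 3*j - 18)/(j*(j + 7))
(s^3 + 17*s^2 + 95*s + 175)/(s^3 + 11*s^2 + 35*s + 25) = (s + 7)/(s + 1)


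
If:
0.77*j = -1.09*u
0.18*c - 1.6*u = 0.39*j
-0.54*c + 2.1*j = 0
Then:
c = 0.00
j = 0.00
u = 0.00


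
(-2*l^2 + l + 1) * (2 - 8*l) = 16*l^3 - 12*l^2 - 6*l + 2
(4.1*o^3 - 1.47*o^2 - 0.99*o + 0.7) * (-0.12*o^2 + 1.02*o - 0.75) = -0.492*o^5 + 4.3584*o^4 - 4.4556*o^3 + 0.00870000000000001*o^2 + 1.4565*o - 0.525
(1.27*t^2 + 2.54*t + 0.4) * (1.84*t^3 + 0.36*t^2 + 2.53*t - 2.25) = 2.3368*t^5 + 5.1308*t^4 + 4.8635*t^3 + 3.7127*t^2 - 4.703*t - 0.9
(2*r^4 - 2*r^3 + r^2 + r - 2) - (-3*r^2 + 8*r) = 2*r^4 - 2*r^3 + 4*r^2 - 7*r - 2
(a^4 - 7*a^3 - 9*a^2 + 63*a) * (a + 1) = a^5 - 6*a^4 - 16*a^3 + 54*a^2 + 63*a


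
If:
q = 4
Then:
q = 4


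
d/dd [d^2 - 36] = 2*d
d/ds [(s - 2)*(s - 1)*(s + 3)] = 3*s^2 - 7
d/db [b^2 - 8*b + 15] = 2*b - 8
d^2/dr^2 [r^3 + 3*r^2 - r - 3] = 6*r + 6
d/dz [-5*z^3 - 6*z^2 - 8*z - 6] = -15*z^2 - 12*z - 8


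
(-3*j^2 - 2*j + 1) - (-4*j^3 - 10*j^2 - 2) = 4*j^3 + 7*j^2 - 2*j + 3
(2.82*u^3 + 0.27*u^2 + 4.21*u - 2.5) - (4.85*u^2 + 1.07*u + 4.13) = 2.82*u^3 - 4.58*u^2 + 3.14*u - 6.63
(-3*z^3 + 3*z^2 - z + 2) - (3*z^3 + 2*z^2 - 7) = -6*z^3 + z^2 - z + 9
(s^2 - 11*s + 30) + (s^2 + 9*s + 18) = 2*s^2 - 2*s + 48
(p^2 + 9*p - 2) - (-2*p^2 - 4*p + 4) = 3*p^2 + 13*p - 6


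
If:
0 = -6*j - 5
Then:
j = -5/6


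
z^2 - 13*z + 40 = (z - 8)*(z - 5)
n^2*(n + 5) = n^3 + 5*n^2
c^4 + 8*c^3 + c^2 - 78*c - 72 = (c - 3)*(c + 1)*(c + 4)*(c + 6)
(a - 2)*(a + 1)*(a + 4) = a^3 + 3*a^2 - 6*a - 8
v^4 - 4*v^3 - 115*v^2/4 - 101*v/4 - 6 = (v - 8)*(v + 1/2)^2*(v + 3)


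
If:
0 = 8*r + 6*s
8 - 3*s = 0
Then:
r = -2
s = 8/3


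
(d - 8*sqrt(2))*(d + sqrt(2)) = d^2 - 7*sqrt(2)*d - 16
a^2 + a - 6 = (a - 2)*(a + 3)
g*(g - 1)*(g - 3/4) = g^3 - 7*g^2/4 + 3*g/4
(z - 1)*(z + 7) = z^2 + 6*z - 7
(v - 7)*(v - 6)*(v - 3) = v^3 - 16*v^2 + 81*v - 126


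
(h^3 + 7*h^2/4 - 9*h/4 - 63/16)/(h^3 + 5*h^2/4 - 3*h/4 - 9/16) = (8*h^2 + 2*h - 21)/(8*h^2 - 2*h - 3)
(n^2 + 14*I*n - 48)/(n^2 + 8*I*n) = (n + 6*I)/n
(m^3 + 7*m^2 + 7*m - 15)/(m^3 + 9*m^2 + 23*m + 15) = (m - 1)/(m + 1)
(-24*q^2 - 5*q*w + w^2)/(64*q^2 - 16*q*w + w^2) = (-3*q - w)/(8*q - w)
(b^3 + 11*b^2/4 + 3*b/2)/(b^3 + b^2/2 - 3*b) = (4*b + 3)/(2*(2*b - 3))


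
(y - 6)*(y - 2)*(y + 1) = y^3 - 7*y^2 + 4*y + 12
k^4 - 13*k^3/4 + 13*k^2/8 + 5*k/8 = k*(k - 5/2)*(k - 1)*(k + 1/4)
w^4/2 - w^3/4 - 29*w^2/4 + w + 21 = (w/2 + 1)*(w - 7/2)*(w - 2)*(w + 3)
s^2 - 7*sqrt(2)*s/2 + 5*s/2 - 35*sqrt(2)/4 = (s + 5/2)*(s - 7*sqrt(2)/2)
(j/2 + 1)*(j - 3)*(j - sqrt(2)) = j^3/2 - sqrt(2)*j^2/2 - j^2/2 - 3*j + sqrt(2)*j/2 + 3*sqrt(2)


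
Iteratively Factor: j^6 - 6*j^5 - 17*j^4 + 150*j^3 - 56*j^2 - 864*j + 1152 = (j - 2)*(j^5 - 4*j^4 - 25*j^3 + 100*j^2 + 144*j - 576) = (j - 2)*(j + 3)*(j^4 - 7*j^3 - 4*j^2 + 112*j - 192) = (j - 4)*(j - 2)*(j + 3)*(j^3 - 3*j^2 - 16*j + 48) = (j - 4)*(j - 3)*(j - 2)*(j + 3)*(j^2 - 16) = (j - 4)*(j - 3)*(j - 2)*(j + 3)*(j + 4)*(j - 4)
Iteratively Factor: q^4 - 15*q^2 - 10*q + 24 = (q - 1)*(q^3 + q^2 - 14*q - 24) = (q - 4)*(q - 1)*(q^2 + 5*q + 6) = (q - 4)*(q - 1)*(q + 2)*(q + 3)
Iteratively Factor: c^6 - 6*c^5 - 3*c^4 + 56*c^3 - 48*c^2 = (c + 3)*(c^5 - 9*c^4 + 24*c^3 - 16*c^2) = (c - 1)*(c + 3)*(c^4 - 8*c^3 + 16*c^2) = (c - 4)*(c - 1)*(c + 3)*(c^3 - 4*c^2) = (c - 4)^2*(c - 1)*(c + 3)*(c^2) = c*(c - 4)^2*(c - 1)*(c + 3)*(c)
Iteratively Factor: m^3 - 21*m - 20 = (m + 1)*(m^2 - m - 20) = (m + 1)*(m + 4)*(m - 5)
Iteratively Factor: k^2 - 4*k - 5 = (k + 1)*(k - 5)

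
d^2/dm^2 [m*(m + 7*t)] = 2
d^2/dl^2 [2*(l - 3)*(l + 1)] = 4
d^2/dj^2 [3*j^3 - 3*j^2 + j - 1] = 18*j - 6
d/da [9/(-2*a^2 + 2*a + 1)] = 18*(2*a - 1)/(-2*a^2 + 2*a + 1)^2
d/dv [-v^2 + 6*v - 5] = 6 - 2*v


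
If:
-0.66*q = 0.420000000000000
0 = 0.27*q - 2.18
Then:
No Solution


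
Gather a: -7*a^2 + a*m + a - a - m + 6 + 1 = -7*a^2 + a*m - m + 7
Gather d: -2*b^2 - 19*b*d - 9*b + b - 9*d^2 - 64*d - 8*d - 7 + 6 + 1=-2*b^2 - 8*b - 9*d^2 + d*(-19*b - 72)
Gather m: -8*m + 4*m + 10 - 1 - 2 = 7 - 4*m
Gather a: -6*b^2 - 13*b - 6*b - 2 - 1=-6*b^2 - 19*b - 3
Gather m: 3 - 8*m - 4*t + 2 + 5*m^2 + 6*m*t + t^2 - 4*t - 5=5*m^2 + m*(6*t - 8) + t^2 - 8*t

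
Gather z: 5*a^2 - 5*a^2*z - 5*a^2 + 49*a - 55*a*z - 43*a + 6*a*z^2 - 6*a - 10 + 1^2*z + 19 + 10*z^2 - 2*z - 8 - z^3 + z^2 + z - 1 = -z^3 + z^2*(6*a + 11) + z*(-5*a^2 - 55*a)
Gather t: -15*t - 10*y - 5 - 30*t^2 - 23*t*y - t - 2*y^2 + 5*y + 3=-30*t^2 + t*(-23*y - 16) - 2*y^2 - 5*y - 2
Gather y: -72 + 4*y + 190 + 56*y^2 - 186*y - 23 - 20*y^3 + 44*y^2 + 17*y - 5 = -20*y^3 + 100*y^2 - 165*y + 90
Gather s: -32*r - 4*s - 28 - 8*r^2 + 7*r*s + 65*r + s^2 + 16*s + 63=-8*r^2 + 33*r + s^2 + s*(7*r + 12) + 35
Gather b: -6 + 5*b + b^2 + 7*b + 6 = b^2 + 12*b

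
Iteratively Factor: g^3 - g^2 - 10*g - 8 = (g + 1)*(g^2 - 2*g - 8) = (g - 4)*(g + 1)*(g + 2)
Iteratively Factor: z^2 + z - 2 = (z - 1)*(z + 2)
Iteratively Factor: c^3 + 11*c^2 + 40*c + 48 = (c + 3)*(c^2 + 8*c + 16) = (c + 3)*(c + 4)*(c + 4)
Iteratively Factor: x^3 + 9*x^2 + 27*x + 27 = (x + 3)*(x^2 + 6*x + 9) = (x + 3)^2*(x + 3)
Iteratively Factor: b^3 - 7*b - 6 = (b + 2)*(b^2 - 2*b - 3) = (b - 3)*(b + 2)*(b + 1)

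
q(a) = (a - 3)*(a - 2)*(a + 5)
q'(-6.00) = 89.00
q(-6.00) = -72.00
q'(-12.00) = 413.00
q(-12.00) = -1470.00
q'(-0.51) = -18.22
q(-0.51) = 39.56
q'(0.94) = -16.35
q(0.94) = 12.97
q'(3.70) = 22.07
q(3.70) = 10.35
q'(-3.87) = 25.93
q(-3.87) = 45.57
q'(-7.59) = 153.82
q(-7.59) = -263.04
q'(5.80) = 81.92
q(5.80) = 114.91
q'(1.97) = -7.36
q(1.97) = 0.22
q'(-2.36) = -2.29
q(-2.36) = 61.70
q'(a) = (a - 3)*(a - 2) + (a - 3)*(a + 5) + (a - 2)*(a + 5)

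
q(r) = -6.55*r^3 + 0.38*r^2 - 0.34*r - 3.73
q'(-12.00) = -2839.06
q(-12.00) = 11373.47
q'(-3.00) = -179.47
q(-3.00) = 177.56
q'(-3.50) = -243.71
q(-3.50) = 282.95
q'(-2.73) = -148.86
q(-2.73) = 133.30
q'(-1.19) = -29.07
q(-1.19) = 8.25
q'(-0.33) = -2.73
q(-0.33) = -3.34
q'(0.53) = -5.46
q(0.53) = -4.78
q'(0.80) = -12.31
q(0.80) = -7.11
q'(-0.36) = -3.16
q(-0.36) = -3.25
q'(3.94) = -302.38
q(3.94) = -399.79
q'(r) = -19.65*r^2 + 0.76*r - 0.34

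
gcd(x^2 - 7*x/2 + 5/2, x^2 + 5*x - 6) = x - 1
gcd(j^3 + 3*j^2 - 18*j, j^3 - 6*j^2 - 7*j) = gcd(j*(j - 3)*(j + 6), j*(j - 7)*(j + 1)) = j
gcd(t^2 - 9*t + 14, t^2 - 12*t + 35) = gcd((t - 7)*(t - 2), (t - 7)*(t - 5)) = t - 7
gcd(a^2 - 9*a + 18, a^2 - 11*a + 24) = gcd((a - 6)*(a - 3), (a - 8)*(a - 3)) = a - 3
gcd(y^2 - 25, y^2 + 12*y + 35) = y + 5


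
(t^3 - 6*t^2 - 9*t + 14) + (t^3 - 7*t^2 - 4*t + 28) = 2*t^3 - 13*t^2 - 13*t + 42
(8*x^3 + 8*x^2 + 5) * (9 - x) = -8*x^4 + 64*x^3 + 72*x^2 - 5*x + 45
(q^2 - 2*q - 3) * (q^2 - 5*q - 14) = q^4 - 7*q^3 - 7*q^2 + 43*q + 42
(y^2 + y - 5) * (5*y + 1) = 5*y^3 + 6*y^2 - 24*y - 5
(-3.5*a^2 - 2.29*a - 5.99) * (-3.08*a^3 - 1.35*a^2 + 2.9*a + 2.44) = 10.78*a^5 + 11.7782*a^4 + 11.3907*a^3 - 7.0945*a^2 - 22.9586*a - 14.6156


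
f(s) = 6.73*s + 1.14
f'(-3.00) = 6.73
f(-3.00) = -19.05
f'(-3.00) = 6.73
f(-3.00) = -19.05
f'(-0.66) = 6.73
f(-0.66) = -3.30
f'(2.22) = 6.73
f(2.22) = 16.08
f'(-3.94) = 6.73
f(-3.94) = -25.38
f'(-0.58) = 6.73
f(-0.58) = -2.76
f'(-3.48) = 6.73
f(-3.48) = -22.28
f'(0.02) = 6.73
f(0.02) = 1.27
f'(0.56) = 6.73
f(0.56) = 4.91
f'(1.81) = 6.73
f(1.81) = 13.32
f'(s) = 6.73000000000000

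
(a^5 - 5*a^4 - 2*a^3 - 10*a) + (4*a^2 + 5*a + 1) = a^5 - 5*a^4 - 2*a^3 + 4*a^2 - 5*a + 1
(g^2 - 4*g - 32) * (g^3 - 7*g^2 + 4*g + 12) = g^5 - 11*g^4 + 220*g^2 - 176*g - 384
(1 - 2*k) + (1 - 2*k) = 2 - 4*k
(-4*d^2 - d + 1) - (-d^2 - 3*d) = -3*d^2 + 2*d + 1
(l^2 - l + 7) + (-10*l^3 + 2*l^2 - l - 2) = -10*l^3 + 3*l^2 - 2*l + 5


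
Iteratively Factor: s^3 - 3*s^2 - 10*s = (s + 2)*(s^2 - 5*s) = s*(s + 2)*(s - 5)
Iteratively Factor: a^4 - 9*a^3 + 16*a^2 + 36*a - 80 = (a - 2)*(a^3 - 7*a^2 + 2*a + 40) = (a - 2)*(a + 2)*(a^2 - 9*a + 20) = (a - 5)*(a - 2)*(a + 2)*(a - 4)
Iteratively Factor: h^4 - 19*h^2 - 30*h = (h - 5)*(h^3 + 5*h^2 + 6*h) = h*(h - 5)*(h^2 + 5*h + 6) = h*(h - 5)*(h + 2)*(h + 3)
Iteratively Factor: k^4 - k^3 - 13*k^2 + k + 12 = (k - 1)*(k^3 - 13*k - 12) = (k - 1)*(k + 1)*(k^2 - k - 12) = (k - 4)*(k - 1)*(k + 1)*(k + 3)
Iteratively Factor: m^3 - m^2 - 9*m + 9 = (m - 3)*(m^2 + 2*m - 3) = (m - 3)*(m - 1)*(m + 3)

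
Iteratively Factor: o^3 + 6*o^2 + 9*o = (o + 3)*(o^2 + 3*o) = (o + 3)^2*(o)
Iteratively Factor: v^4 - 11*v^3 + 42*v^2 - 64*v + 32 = (v - 1)*(v^3 - 10*v^2 + 32*v - 32) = (v - 2)*(v - 1)*(v^2 - 8*v + 16) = (v - 4)*(v - 2)*(v - 1)*(v - 4)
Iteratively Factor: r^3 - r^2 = (r - 1)*(r^2) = r*(r - 1)*(r)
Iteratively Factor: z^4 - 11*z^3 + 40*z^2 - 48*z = (z)*(z^3 - 11*z^2 + 40*z - 48) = z*(z - 4)*(z^2 - 7*z + 12) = z*(z - 4)*(z - 3)*(z - 4)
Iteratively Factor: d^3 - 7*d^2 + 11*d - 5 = (d - 1)*(d^2 - 6*d + 5) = (d - 5)*(d - 1)*(d - 1)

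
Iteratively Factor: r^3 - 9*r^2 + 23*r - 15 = (r - 1)*(r^2 - 8*r + 15) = (r - 5)*(r - 1)*(r - 3)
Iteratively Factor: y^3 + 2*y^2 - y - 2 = (y - 1)*(y^2 + 3*y + 2) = (y - 1)*(y + 2)*(y + 1)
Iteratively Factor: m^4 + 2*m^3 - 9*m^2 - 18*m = (m)*(m^3 + 2*m^2 - 9*m - 18) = m*(m + 3)*(m^2 - m - 6) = m*(m + 2)*(m + 3)*(m - 3)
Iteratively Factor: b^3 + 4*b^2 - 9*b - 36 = (b + 3)*(b^2 + b - 12) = (b + 3)*(b + 4)*(b - 3)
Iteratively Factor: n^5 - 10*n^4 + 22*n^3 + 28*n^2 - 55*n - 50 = (n - 2)*(n^4 - 8*n^3 + 6*n^2 + 40*n + 25) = (n - 5)*(n - 2)*(n^3 - 3*n^2 - 9*n - 5) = (n - 5)*(n - 2)*(n + 1)*(n^2 - 4*n - 5) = (n - 5)^2*(n - 2)*(n + 1)*(n + 1)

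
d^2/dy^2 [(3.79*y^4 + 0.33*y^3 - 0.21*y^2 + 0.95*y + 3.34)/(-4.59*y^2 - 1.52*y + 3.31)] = (-159.696198*y^6 - 158.652432*y^5 + 292.94805*y^4 + 250.580144*y^3 - 891.383322*y^2 - 248.10768*y - 121.879762)/(96.702579*y^6 + 96.070536*y^5 - 177.392025*y^4 - 135.04744*y^3 + 127.923225*y^2 + 49.959816*y - 36.264691)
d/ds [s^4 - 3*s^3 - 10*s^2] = s*(4*s^2 - 9*s - 20)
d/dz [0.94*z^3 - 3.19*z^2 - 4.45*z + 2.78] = 2.82*z^2 - 6.38*z - 4.45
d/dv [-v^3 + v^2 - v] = -3*v^2 + 2*v - 1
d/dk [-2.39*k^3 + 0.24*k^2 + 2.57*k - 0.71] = -7.17*k^2 + 0.48*k + 2.57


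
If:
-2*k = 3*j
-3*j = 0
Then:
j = 0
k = 0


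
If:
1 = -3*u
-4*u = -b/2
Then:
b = -8/3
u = -1/3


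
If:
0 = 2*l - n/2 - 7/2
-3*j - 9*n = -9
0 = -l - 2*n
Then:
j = 16/3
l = 14/9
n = -7/9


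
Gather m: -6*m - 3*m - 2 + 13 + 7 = 18 - 9*m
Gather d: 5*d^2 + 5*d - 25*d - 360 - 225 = 5*d^2 - 20*d - 585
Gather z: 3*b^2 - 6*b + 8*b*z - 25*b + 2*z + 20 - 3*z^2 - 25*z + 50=3*b^2 - 31*b - 3*z^2 + z*(8*b - 23) + 70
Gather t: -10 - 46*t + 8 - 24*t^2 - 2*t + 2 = -24*t^2 - 48*t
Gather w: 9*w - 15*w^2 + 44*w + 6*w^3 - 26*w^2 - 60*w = 6*w^3 - 41*w^2 - 7*w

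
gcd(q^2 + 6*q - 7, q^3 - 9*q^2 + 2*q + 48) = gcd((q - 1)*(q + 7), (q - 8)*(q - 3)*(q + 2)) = 1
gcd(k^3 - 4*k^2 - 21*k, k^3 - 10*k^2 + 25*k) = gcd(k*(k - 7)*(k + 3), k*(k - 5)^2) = k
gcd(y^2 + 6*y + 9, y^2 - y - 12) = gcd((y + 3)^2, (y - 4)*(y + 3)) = y + 3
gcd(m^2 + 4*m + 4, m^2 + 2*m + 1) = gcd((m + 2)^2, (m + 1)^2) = 1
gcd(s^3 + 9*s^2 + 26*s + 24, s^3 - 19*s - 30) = s^2 + 5*s + 6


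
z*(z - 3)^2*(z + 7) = z^4 + z^3 - 33*z^2 + 63*z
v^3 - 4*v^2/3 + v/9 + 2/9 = (v - 1)*(v - 2/3)*(v + 1/3)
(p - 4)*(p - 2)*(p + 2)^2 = p^4 - 2*p^3 - 12*p^2 + 8*p + 32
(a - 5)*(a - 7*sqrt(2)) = a^2 - 7*sqrt(2)*a - 5*a + 35*sqrt(2)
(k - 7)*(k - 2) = k^2 - 9*k + 14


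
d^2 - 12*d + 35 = (d - 7)*(d - 5)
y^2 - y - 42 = (y - 7)*(y + 6)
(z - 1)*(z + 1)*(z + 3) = z^3 + 3*z^2 - z - 3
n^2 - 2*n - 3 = (n - 3)*(n + 1)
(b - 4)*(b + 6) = b^2 + 2*b - 24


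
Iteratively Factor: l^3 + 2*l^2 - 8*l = (l - 2)*(l^2 + 4*l) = (l - 2)*(l + 4)*(l)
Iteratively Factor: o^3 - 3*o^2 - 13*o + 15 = (o + 3)*(o^2 - 6*o + 5) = (o - 5)*(o + 3)*(o - 1)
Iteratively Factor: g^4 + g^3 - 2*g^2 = (g - 1)*(g^3 + 2*g^2) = (g - 1)*(g + 2)*(g^2) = g*(g - 1)*(g + 2)*(g)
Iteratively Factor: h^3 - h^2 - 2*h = (h + 1)*(h^2 - 2*h) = h*(h + 1)*(h - 2)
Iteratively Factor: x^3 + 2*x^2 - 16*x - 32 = (x - 4)*(x^2 + 6*x + 8) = (x - 4)*(x + 2)*(x + 4)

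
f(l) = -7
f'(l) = 0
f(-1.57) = -7.00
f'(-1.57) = 0.00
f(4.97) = -7.00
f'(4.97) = 0.00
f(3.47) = -7.00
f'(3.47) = 0.00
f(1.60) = -7.00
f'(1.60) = 0.00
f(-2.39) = -7.00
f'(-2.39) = 0.00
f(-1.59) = -7.00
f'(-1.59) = 0.00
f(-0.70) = -7.00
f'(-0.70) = 0.00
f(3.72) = -7.00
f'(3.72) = 0.00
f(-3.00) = -7.00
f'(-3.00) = 0.00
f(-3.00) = -7.00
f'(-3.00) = 0.00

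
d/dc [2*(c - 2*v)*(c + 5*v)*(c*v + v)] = 2*v*(3*c^2 + 6*c*v + 2*c - 10*v^2 + 3*v)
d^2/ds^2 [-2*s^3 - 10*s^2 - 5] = -12*s - 20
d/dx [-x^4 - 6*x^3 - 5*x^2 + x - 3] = -4*x^3 - 18*x^2 - 10*x + 1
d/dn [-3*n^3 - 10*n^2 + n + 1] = -9*n^2 - 20*n + 1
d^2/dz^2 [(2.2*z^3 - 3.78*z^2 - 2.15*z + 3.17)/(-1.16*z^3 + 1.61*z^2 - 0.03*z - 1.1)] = (-7.105427357601e-15*z^7 + 1.955296*z^6 + 17.8176*z^5 - 42.381528*z^4 + 30.76393*z^3 - 43.153758*z^2 + 32.062086*z - 2.228146)/(1.560896*z^9 - 6.499248*z^8 + 9.141612*z^7 - 0.0689690000000009*z^6 - 12.089739*z^5 + 8.779263*z^4 + 3.892047*z^3 - 5.84133*z^2 + 0.1089*z + 1.331)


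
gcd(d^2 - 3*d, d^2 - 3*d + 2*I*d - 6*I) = d - 3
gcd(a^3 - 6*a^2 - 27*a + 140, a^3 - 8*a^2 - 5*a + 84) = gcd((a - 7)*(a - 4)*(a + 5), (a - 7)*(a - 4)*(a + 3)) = a^2 - 11*a + 28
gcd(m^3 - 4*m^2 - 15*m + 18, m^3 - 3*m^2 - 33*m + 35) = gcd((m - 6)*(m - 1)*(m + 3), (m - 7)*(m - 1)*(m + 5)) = m - 1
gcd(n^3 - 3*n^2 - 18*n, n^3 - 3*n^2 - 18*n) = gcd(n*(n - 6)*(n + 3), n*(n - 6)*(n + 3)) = n^3 - 3*n^2 - 18*n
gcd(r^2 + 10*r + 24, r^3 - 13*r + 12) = r + 4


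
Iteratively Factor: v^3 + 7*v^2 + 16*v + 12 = (v + 2)*(v^2 + 5*v + 6) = (v + 2)*(v + 3)*(v + 2)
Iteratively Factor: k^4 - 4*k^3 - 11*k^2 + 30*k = (k - 2)*(k^3 - 2*k^2 - 15*k) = (k - 5)*(k - 2)*(k^2 + 3*k) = (k - 5)*(k - 2)*(k + 3)*(k)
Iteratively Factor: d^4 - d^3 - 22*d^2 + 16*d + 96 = (d + 4)*(d^3 - 5*d^2 - 2*d + 24) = (d - 3)*(d + 4)*(d^2 - 2*d - 8) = (d - 4)*(d - 3)*(d + 4)*(d + 2)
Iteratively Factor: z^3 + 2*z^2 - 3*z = (z + 3)*(z^2 - z) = z*(z + 3)*(z - 1)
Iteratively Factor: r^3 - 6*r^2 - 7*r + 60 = (r + 3)*(r^2 - 9*r + 20) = (r - 4)*(r + 3)*(r - 5)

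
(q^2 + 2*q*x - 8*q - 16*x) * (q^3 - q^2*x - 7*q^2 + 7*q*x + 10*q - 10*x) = q^5 + q^4*x - 15*q^4 - 2*q^3*x^2 - 15*q^3*x + 66*q^3 + 30*q^2*x^2 + 66*q^2*x - 80*q^2 - 132*q*x^2 - 80*q*x + 160*x^2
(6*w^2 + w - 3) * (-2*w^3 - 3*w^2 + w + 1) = -12*w^5 - 20*w^4 + 9*w^3 + 16*w^2 - 2*w - 3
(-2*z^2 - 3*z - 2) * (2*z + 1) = -4*z^3 - 8*z^2 - 7*z - 2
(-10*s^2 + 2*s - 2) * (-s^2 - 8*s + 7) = 10*s^4 + 78*s^3 - 84*s^2 + 30*s - 14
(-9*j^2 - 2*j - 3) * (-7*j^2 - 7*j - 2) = 63*j^4 + 77*j^3 + 53*j^2 + 25*j + 6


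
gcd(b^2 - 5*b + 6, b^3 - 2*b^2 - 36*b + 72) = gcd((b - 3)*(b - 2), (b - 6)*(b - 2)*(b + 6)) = b - 2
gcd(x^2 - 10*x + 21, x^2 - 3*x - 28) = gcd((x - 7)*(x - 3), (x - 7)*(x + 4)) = x - 7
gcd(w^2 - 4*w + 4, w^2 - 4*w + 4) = w^2 - 4*w + 4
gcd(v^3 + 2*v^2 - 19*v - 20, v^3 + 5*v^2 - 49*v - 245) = v + 5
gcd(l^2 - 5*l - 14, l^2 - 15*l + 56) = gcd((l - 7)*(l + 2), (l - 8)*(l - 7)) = l - 7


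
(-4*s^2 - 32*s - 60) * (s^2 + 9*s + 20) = -4*s^4 - 68*s^3 - 428*s^2 - 1180*s - 1200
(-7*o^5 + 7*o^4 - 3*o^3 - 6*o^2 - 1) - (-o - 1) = -7*o^5 + 7*o^4 - 3*o^3 - 6*o^2 + o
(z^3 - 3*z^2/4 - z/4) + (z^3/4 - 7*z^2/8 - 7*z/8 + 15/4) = 5*z^3/4 - 13*z^2/8 - 9*z/8 + 15/4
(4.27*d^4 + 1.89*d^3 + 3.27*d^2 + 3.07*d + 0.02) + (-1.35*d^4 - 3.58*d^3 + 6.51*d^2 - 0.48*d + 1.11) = 2.92*d^4 - 1.69*d^3 + 9.78*d^2 + 2.59*d + 1.13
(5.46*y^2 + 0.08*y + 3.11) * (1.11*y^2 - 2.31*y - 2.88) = 6.0606*y^4 - 12.5238*y^3 - 12.4575*y^2 - 7.4145*y - 8.9568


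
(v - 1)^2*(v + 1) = v^3 - v^2 - v + 1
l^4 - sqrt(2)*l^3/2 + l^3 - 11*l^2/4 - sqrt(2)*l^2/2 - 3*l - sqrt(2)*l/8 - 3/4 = (l + 1/2)^2*(l - 3*sqrt(2)/2)*(l + sqrt(2))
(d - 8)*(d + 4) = d^2 - 4*d - 32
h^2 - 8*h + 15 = (h - 5)*(h - 3)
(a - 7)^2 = a^2 - 14*a + 49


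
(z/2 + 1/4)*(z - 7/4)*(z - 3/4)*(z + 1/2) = z^4/2 - 3*z^3/4 - 15*z^2/32 + 11*z/32 + 21/128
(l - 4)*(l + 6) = l^2 + 2*l - 24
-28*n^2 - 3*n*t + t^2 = (-7*n + t)*(4*n + t)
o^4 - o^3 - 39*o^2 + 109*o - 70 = (o - 5)*(o - 2)*(o - 1)*(o + 7)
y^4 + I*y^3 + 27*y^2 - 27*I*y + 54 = (y - 3*I)^2*(y + I)*(y + 6*I)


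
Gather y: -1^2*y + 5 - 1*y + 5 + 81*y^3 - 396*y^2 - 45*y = 81*y^3 - 396*y^2 - 47*y + 10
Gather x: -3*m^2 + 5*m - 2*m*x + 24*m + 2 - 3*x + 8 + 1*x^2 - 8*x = -3*m^2 + 29*m + x^2 + x*(-2*m - 11) + 10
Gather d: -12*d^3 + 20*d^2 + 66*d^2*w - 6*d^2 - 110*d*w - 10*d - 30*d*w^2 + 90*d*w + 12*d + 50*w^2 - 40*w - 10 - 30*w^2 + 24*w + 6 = -12*d^3 + d^2*(66*w + 14) + d*(-30*w^2 - 20*w + 2) + 20*w^2 - 16*w - 4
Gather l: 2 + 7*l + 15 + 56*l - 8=63*l + 9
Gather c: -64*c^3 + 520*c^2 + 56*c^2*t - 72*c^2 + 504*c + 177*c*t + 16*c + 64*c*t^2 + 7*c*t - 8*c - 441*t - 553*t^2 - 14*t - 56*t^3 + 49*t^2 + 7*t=-64*c^3 + c^2*(56*t + 448) + c*(64*t^2 + 184*t + 512) - 56*t^3 - 504*t^2 - 448*t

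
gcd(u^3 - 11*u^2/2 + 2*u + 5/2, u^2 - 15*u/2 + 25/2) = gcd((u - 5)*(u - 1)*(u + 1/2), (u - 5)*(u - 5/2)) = u - 5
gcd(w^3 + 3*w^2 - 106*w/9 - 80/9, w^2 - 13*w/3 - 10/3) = w + 2/3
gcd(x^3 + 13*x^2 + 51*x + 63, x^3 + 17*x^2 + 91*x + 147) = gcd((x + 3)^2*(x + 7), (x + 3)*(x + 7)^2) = x^2 + 10*x + 21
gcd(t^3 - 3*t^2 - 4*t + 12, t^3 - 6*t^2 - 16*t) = t + 2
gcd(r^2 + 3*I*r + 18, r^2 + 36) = r + 6*I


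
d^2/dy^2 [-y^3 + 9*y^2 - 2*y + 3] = 18 - 6*y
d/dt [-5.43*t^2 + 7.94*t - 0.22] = 7.94 - 10.86*t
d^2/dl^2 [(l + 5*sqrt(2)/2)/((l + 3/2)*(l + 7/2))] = 16*(8*l^3 + 60*sqrt(2)*l^2 - 126*l + 300*sqrt(2)*l - 210 + 395*sqrt(2))/(64*l^6 + 960*l^5 + 5808*l^4 + 18080*l^3 + 30492*l^2 + 26460*l + 9261)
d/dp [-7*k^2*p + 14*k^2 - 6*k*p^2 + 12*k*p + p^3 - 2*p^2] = -7*k^2 - 12*k*p + 12*k + 3*p^2 - 4*p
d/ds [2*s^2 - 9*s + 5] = 4*s - 9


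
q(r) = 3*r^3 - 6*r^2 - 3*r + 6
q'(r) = 9*r^2 - 12*r - 3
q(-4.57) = -391.93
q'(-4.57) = 239.80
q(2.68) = 12.61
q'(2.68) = 29.48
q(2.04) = 0.38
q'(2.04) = 9.97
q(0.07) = 5.76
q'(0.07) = -3.80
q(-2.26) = -52.50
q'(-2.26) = 70.09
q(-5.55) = -675.03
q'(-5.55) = 340.82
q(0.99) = 0.06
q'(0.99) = -6.06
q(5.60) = 327.89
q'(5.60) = 212.04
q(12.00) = 4290.00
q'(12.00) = 1149.00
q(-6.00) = -840.00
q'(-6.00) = 393.00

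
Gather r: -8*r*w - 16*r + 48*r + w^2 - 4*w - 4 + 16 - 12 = r*(32 - 8*w) + w^2 - 4*w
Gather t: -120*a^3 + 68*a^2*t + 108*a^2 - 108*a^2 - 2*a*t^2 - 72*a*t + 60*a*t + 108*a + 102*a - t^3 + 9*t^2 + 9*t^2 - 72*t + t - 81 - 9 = -120*a^3 + 210*a - t^3 + t^2*(18 - 2*a) + t*(68*a^2 - 12*a - 71) - 90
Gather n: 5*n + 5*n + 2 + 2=10*n + 4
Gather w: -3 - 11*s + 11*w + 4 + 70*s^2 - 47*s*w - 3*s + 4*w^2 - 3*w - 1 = 70*s^2 - 14*s + 4*w^2 + w*(8 - 47*s)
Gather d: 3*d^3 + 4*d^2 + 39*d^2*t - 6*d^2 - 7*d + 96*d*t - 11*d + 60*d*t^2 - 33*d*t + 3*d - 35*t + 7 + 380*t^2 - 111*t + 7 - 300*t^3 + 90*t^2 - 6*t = 3*d^3 + d^2*(39*t - 2) + d*(60*t^2 + 63*t - 15) - 300*t^3 + 470*t^2 - 152*t + 14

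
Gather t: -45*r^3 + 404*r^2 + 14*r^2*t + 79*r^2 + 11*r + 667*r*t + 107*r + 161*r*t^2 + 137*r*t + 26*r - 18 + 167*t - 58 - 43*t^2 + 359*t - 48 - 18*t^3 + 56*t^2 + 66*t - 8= -45*r^3 + 483*r^2 + 144*r - 18*t^3 + t^2*(161*r + 13) + t*(14*r^2 + 804*r + 592) - 132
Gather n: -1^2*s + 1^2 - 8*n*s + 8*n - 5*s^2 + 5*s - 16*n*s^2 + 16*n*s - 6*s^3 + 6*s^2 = n*(-16*s^2 + 8*s + 8) - 6*s^3 + s^2 + 4*s + 1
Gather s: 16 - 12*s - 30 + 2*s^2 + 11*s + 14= 2*s^2 - s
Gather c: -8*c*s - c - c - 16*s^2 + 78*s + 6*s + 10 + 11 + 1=c*(-8*s - 2) - 16*s^2 + 84*s + 22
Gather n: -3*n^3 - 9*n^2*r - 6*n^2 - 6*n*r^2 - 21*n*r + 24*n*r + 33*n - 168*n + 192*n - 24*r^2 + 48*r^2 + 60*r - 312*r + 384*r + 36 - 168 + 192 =-3*n^3 + n^2*(-9*r - 6) + n*(-6*r^2 + 3*r + 57) + 24*r^2 + 132*r + 60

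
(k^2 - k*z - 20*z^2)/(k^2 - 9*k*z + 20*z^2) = (-k - 4*z)/(-k + 4*z)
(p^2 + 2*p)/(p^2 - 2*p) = (p + 2)/(p - 2)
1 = 1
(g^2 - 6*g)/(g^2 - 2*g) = (g - 6)/(g - 2)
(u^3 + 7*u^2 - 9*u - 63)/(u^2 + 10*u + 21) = u - 3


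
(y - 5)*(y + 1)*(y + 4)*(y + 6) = y^4 + 6*y^3 - 21*y^2 - 146*y - 120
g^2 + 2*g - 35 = (g - 5)*(g + 7)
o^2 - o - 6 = (o - 3)*(o + 2)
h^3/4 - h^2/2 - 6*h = h*(h/4 + 1)*(h - 6)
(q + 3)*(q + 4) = q^2 + 7*q + 12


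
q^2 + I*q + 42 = (q - 6*I)*(q + 7*I)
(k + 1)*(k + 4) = k^2 + 5*k + 4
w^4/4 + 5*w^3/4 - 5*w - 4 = (w/4 + 1)*(w - 2)*(w + 1)*(w + 2)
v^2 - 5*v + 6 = (v - 3)*(v - 2)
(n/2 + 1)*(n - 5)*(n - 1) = n^3/2 - 2*n^2 - 7*n/2 + 5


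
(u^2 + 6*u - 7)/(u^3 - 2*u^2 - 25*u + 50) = (u^2 + 6*u - 7)/(u^3 - 2*u^2 - 25*u + 50)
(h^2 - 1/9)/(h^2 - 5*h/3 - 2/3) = (h - 1/3)/(h - 2)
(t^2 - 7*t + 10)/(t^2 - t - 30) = (-t^2 + 7*t - 10)/(-t^2 + t + 30)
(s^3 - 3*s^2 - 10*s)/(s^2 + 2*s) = s - 5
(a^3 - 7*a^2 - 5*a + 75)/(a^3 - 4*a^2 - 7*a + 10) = (a^2 - 2*a - 15)/(a^2 + a - 2)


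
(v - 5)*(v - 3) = v^2 - 8*v + 15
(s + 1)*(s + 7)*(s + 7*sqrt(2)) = s^3 + 8*s^2 + 7*sqrt(2)*s^2 + 7*s + 56*sqrt(2)*s + 49*sqrt(2)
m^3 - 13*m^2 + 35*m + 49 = (m - 7)^2*(m + 1)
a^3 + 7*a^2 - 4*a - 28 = (a - 2)*(a + 2)*(a + 7)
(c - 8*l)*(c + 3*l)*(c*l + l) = c^3*l - 5*c^2*l^2 + c^2*l - 24*c*l^3 - 5*c*l^2 - 24*l^3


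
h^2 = h^2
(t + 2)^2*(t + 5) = t^3 + 9*t^2 + 24*t + 20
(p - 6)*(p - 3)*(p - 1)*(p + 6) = p^4 - 4*p^3 - 33*p^2 + 144*p - 108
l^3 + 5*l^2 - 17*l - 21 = (l - 3)*(l + 1)*(l + 7)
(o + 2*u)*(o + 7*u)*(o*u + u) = o^3*u + 9*o^2*u^2 + o^2*u + 14*o*u^3 + 9*o*u^2 + 14*u^3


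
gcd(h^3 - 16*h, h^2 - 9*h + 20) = h - 4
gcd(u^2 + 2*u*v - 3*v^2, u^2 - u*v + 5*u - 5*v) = u - v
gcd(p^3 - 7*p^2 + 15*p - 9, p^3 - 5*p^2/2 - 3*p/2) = p - 3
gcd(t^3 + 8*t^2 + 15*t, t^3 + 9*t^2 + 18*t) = t^2 + 3*t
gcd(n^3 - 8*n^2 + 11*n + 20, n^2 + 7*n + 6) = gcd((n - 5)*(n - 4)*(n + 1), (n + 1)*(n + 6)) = n + 1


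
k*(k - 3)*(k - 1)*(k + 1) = k^4 - 3*k^3 - k^2 + 3*k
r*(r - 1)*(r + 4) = r^3 + 3*r^2 - 4*r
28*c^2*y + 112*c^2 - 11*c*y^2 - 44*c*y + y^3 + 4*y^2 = (-7*c + y)*(-4*c + y)*(y + 4)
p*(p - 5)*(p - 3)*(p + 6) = p^4 - 2*p^3 - 33*p^2 + 90*p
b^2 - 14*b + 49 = (b - 7)^2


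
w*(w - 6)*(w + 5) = w^3 - w^2 - 30*w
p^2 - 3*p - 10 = (p - 5)*(p + 2)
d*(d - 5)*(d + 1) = d^3 - 4*d^2 - 5*d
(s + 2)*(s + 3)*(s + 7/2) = s^3 + 17*s^2/2 + 47*s/2 + 21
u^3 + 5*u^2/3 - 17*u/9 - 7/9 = (u - 1)*(u + 1/3)*(u + 7/3)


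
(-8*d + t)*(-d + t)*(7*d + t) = 56*d^3 - 55*d^2*t - 2*d*t^2 + t^3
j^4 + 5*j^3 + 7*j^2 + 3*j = j*(j + 1)^2*(j + 3)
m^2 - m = m*(m - 1)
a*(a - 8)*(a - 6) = a^3 - 14*a^2 + 48*a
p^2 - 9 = (p - 3)*(p + 3)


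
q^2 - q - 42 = (q - 7)*(q + 6)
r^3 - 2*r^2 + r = r*(r - 1)^2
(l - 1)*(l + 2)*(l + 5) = l^3 + 6*l^2 + 3*l - 10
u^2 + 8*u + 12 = (u + 2)*(u + 6)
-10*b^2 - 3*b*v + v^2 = (-5*b + v)*(2*b + v)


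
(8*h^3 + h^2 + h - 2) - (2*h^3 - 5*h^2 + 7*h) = 6*h^3 + 6*h^2 - 6*h - 2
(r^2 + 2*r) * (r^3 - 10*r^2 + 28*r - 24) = r^5 - 8*r^4 + 8*r^3 + 32*r^2 - 48*r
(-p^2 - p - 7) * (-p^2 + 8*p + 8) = p^4 - 7*p^3 - 9*p^2 - 64*p - 56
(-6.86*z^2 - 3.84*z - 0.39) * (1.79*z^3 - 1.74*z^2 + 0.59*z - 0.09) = -12.2794*z^5 + 5.0628*z^4 + 1.9361*z^3 - 0.9696*z^2 + 0.1155*z + 0.0351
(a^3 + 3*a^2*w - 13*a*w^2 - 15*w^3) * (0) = 0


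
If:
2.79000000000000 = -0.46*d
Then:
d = -6.07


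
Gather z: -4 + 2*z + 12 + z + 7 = 3*z + 15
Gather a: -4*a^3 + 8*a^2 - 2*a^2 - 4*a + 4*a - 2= -4*a^3 + 6*a^2 - 2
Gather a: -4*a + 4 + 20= 24 - 4*a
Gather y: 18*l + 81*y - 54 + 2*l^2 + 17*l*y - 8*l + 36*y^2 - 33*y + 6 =2*l^2 + 10*l + 36*y^2 + y*(17*l + 48) - 48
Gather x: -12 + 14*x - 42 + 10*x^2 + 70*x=10*x^2 + 84*x - 54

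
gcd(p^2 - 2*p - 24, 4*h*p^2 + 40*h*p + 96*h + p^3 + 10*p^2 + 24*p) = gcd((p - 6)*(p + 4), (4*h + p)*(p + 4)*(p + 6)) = p + 4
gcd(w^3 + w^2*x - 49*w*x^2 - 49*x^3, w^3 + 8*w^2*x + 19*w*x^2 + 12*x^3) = w + x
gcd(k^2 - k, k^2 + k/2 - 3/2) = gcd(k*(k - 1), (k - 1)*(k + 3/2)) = k - 1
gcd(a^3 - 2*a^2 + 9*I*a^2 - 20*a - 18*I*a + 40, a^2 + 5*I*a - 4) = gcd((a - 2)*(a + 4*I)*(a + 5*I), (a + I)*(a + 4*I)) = a + 4*I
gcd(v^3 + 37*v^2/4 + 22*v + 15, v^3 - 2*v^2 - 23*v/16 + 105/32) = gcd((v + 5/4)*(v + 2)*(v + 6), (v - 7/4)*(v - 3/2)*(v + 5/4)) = v + 5/4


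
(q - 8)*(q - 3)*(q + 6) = q^3 - 5*q^2 - 42*q + 144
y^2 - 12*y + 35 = (y - 7)*(y - 5)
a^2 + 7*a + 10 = (a + 2)*(a + 5)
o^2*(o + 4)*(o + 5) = o^4 + 9*o^3 + 20*o^2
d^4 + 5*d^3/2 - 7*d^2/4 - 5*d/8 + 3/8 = (d - 1/2)^2*(d + 1/2)*(d + 3)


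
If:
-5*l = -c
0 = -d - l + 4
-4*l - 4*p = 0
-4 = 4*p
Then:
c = 5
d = 3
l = 1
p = -1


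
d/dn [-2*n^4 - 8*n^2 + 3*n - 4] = -8*n^3 - 16*n + 3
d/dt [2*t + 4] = 2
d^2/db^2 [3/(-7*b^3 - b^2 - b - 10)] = 6*((21*b + 1)*(7*b^3 + b^2 + b + 10) - (21*b^2 + 2*b + 1)^2)/(7*b^3 + b^2 + b + 10)^3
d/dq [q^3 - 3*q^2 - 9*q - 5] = 3*q^2 - 6*q - 9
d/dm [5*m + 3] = 5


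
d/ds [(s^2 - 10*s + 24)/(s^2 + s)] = (11*s^2 - 48*s - 24)/(s^2*(s^2 + 2*s + 1))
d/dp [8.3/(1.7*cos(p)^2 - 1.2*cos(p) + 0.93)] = (28.22*cos(p) - 9.96)*sin(p)/(1.7*cos(p)^2 - 1.2*cos(p) + 0.93)^2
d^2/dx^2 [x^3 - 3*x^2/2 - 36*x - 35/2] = 6*x - 3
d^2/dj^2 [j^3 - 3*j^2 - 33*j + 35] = 6*j - 6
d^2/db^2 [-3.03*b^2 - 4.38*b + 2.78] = -6.06000000000000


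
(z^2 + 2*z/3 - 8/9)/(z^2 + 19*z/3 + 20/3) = (z - 2/3)/(z + 5)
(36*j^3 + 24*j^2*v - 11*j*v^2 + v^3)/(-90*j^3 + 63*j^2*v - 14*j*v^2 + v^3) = (-6*j^2 - 5*j*v + v^2)/(15*j^2 - 8*j*v + v^2)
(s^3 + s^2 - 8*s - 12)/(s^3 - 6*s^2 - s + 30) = (s + 2)/(s - 5)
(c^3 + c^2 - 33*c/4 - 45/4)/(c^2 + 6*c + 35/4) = (2*c^2 - 3*c - 9)/(2*c + 7)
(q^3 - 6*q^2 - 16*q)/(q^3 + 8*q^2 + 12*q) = (q - 8)/(q + 6)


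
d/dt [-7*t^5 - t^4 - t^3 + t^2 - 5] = t*(-35*t^3 - 4*t^2 - 3*t + 2)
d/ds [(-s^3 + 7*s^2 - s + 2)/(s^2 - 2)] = (-s^4 + 7*s^2 - 32*s + 2)/(s^4 - 4*s^2 + 4)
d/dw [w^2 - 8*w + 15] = 2*w - 8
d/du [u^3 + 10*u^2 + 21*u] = 3*u^2 + 20*u + 21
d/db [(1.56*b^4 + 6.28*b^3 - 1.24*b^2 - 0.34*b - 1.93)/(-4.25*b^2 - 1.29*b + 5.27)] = (-13.26*b^5 - 32.7272*b^4 + 16.6824*b^3 + 99.4414*b^2 - 29.4746*b - 4.2815)/(18.0625*b^4 + 10.965*b^3 - 43.1309*b^2 - 13.5966*b + 27.7729)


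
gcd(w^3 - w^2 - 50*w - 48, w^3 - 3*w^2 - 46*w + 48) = w^2 - 2*w - 48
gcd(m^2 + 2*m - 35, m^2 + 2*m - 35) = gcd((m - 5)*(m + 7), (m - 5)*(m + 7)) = m^2 + 2*m - 35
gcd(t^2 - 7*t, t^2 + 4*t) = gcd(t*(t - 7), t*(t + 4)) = t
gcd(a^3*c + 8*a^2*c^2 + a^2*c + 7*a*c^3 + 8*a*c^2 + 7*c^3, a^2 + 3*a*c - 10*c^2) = 1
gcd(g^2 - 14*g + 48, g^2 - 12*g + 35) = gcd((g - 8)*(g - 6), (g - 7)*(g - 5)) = 1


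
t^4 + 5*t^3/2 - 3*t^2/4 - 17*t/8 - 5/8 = (t - 1)*(t + 1/2)^2*(t + 5/2)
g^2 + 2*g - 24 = (g - 4)*(g + 6)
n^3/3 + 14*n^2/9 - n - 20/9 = (n/3 + 1/3)*(n - 4/3)*(n + 5)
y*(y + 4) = y^2 + 4*y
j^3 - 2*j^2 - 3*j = j*(j - 3)*(j + 1)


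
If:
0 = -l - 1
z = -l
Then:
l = -1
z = 1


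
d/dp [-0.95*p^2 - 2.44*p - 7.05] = -1.9*p - 2.44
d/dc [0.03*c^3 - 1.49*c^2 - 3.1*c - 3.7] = 0.09*c^2 - 2.98*c - 3.1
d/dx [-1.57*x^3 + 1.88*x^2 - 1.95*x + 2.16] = -4.71*x^2 + 3.76*x - 1.95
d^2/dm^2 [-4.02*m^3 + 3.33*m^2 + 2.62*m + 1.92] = 6.66 - 24.12*m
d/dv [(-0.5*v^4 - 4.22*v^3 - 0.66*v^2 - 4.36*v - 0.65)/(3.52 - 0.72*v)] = (1.08*v^4 - 0.9632*v^3 - 44.088*v^2 - 4.6464*v - 15.8152)/(0.5184*v^2 - 5.0688*v + 12.3904)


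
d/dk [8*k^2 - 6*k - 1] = 16*k - 6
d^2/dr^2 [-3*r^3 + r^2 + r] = 2 - 18*r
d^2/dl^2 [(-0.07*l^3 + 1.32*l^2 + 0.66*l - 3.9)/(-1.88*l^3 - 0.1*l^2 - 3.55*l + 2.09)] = (8.88178419700125e-16*l^7 - 9.357136*l^6 - 16.799304*l^5 + 220.824048*l^4 - 49.353126*l^3 + 120.514866*l^2 + 101.257242*l + 78.604176)/(6.644672*l^9 + 1.06032*l^8 + 37.69776*l^7 - 18.155288*l^6 + 68.82708*l^5 - 79.97391*l^4 + 64.923259*l^3 - 77.707245*l^2 + 46.520265*l - 9.129329)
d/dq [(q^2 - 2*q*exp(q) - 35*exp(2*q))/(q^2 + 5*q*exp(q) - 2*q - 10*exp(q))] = (-7*q*exp(q) + 21*exp(q) - 2)/(q^2 - 4*q + 4)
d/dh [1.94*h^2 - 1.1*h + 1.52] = 3.88*h - 1.1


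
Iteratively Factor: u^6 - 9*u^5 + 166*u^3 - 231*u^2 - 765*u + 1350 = (u - 3)*(u^5 - 6*u^4 - 18*u^3 + 112*u^2 + 105*u - 450) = (u - 3)*(u - 2)*(u^4 - 4*u^3 - 26*u^2 + 60*u + 225) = (u - 5)*(u - 3)*(u - 2)*(u^3 + u^2 - 21*u - 45) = (u - 5)*(u - 3)*(u - 2)*(u + 3)*(u^2 - 2*u - 15) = (u - 5)*(u - 3)*(u - 2)*(u + 3)^2*(u - 5)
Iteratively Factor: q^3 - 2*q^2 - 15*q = (q - 5)*(q^2 + 3*q) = q*(q - 5)*(q + 3)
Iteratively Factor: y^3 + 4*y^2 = (y + 4)*(y^2) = y*(y + 4)*(y)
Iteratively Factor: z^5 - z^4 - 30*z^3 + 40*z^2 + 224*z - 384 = (z - 4)*(z^4 + 3*z^3 - 18*z^2 - 32*z + 96) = (z - 4)*(z - 3)*(z^3 + 6*z^2 - 32) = (z - 4)*(z - 3)*(z - 2)*(z^2 + 8*z + 16) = (z - 4)*(z - 3)*(z - 2)*(z + 4)*(z + 4)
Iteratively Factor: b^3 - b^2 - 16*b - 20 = (b + 2)*(b^2 - 3*b - 10) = (b + 2)^2*(b - 5)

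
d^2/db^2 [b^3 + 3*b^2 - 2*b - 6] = 6*b + 6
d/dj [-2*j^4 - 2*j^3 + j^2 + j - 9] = -8*j^3 - 6*j^2 + 2*j + 1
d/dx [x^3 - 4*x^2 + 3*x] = 3*x^2 - 8*x + 3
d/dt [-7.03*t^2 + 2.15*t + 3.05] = 2.15 - 14.06*t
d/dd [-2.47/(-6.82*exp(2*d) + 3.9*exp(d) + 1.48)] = (9.633 - 33.6908*exp(d))*exp(d)/(-6.82*exp(2*d) + 3.9*exp(d) + 1.48)^2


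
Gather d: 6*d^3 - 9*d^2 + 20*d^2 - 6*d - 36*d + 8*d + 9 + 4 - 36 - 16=6*d^3 + 11*d^2 - 34*d - 39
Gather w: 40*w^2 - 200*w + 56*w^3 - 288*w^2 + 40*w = 56*w^3 - 248*w^2 - 160*w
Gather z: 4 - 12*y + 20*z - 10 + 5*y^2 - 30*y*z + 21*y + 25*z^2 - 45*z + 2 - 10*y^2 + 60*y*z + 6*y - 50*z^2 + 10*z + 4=-5*y^2 + 15*y - 25*z^2 + z*(30*y - 15)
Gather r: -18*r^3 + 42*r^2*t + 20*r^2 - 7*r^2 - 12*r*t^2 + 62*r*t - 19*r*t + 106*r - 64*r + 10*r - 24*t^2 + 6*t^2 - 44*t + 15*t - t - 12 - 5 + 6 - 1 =-18*r^3 + r^2*(42*t + 13) + r*(-12*t^2 + 43*t + 52) - 18*t^2 - 30*t - 12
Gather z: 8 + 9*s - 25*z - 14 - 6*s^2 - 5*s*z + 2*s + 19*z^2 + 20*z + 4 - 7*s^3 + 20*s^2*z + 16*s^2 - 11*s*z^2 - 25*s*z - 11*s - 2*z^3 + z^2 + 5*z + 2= -7*s^3 + 10*s^2 - 2*z^3 + z^2*(20 - 11*s) + z*(20*s^2 - 30*s)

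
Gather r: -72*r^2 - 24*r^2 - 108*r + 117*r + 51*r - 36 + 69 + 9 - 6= -96*r^2 + 60*r + 36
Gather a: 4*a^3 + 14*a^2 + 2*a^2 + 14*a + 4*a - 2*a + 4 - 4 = 4*a^3 + 16*a^2 + 16*a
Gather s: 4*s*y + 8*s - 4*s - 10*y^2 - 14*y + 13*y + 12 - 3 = s*(4*y + 4) - 10*y^2 - y + 9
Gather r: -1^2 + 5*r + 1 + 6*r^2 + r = 6*r^2 + 6*r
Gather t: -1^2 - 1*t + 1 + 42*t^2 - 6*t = 42*t^2 - 7*t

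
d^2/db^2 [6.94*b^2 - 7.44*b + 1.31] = 13.8800000000000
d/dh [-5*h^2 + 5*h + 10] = 5 - 10*h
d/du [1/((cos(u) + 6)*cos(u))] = 2*(cos(u) + 3)*sin(u)/((cos(u) + 6)^2*cos(u)^2)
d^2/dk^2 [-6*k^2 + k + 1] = -12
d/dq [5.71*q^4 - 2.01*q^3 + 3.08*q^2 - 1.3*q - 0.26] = 22.84*q^3 - 6.03*q^2 + 6.16*q - 1.3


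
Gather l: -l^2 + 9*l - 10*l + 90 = -l^2 - l + 90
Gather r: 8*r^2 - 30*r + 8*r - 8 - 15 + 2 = 8*r^2 - 22*r - 21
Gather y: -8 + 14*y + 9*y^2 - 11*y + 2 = 9*y^2 + 3*y - 6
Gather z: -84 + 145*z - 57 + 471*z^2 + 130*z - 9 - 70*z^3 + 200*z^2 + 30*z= -70*z^3 + 671*z^2 + 305*z - 150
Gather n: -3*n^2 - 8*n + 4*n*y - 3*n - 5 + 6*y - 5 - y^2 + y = -3*n^2 + n*(4*y - 11) - y^2 + 7*y - 10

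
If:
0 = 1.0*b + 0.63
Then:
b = -0.63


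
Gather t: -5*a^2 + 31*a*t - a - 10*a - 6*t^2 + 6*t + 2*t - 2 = -5*a^2 - 11*a - 6*t^2 + t*(31*a + 8) - 2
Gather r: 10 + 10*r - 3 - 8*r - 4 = 2*r + 3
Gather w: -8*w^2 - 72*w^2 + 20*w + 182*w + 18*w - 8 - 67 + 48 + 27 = -80*w^2 + 220*w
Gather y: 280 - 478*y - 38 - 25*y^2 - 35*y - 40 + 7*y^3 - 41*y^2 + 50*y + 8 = 7*y^3 - 66*y^2 - 463*y + 210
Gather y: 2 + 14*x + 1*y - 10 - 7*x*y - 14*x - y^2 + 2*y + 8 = -y^2 + y*(3 - 7*x)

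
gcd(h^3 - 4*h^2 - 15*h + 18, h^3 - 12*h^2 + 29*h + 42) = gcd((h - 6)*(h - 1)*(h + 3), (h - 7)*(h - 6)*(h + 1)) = h - 6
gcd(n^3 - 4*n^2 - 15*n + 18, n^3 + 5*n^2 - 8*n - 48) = 1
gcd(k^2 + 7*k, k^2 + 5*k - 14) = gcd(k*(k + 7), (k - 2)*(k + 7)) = k + 7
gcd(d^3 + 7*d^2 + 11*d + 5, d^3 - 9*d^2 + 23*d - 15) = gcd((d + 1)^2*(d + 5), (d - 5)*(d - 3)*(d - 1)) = 1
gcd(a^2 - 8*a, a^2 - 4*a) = a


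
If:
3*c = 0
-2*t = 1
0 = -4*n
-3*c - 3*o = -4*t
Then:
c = 0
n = 0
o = -2/3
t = -1/2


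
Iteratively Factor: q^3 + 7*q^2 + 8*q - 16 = (q + 4)*(q^2 + 3*q - 4) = (q + 4)^2*(q - 1)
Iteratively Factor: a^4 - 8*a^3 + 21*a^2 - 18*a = (a)*(a^3 - 8*a^2 + 21*a - 18) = a*(a - 3)*(a^2 - 5*a + 6) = a*(a - 3)^2*(a - 2)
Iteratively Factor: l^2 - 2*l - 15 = (l - 5)*(l + 3)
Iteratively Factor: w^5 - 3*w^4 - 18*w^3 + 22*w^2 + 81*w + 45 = (w + 1)*(w^4 - 4*w^3 - 14*w^2 + 36*w + 45) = (w + 1)*(w + 3)*(w^3 - 7*w^2 + 7*w + 15) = (w + 1)^2*(w + 3)*(w^2 - 8*w + 15) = (w - 3)*(w + 1)^2*(w + 3)*(w - 5)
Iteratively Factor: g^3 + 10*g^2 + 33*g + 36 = (g + 3)*(g^2 + 7*g + 12) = (g + 3)*(g + 4)*(g + 3)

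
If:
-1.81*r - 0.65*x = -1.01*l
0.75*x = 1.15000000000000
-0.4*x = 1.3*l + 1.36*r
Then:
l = 0.07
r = -0.51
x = 1.53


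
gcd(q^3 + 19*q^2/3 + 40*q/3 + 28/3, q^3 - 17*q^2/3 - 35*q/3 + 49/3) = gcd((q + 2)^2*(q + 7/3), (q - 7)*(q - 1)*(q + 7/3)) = q + 7/3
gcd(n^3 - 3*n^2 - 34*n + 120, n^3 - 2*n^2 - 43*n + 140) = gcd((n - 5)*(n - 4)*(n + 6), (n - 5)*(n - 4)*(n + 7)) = n^2 - 9*n + 20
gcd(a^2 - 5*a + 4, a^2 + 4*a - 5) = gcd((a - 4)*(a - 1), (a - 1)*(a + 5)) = a - 1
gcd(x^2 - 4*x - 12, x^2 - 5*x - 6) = x - 6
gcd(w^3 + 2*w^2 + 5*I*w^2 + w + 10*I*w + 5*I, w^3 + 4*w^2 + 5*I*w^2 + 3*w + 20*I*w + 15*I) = w^2 + w*(1 + 5*I) + 5*I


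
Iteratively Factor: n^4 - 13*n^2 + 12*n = (n - 1)*(n^3 + n^2 - 12*n) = n*(n - 1)*(n^2 + n - 12) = n*(n - 1)*(n + 4)*(n - 3)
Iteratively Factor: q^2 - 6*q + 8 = (q - 4)*(q - 2)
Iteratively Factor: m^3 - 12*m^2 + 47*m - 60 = (m - 3)*(m^2 - 9*m + 20) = (m - 5)*(m - 3)*(m - 4)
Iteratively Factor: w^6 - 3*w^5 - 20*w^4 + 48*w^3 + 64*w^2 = (w + 4)*(w^5 - 7*w^4 + 8*w^3 + 16*w^2) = w*(w + 4)*(w^4 - 7*w^3 + 8*w^2 + 16*w) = w*(w - 4)*(w + 4)*(w^3 - 3*w^2 - 4*w) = w*(w - 4)*(w + 1)*(w + 4)*(w^2 - 4*w) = w^2*(w - 4)*(w + 1)*(w + 4)*(w - 4)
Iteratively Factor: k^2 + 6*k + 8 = (k + 2)*(k + 4)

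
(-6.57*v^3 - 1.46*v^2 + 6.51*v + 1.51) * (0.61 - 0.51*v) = 3.3507*v^4 - 3.2631*v^3 - 4.2107*v^2 + 3.201*v + 0.9211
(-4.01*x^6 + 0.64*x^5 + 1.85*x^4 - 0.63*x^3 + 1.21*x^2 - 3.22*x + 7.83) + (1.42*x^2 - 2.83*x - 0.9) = -4.01*x^6 + 0.64*x^5 + 1.85*x^4 - 0.63*x^3 + 2.63*x^2 - 6.05*x + 6.93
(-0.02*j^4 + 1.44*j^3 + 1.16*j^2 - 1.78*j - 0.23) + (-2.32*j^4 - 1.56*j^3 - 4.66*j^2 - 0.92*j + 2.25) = -2.34*j^4 - 0.12*j^3 - 3.5*j^2 - 2.7*j + 2.02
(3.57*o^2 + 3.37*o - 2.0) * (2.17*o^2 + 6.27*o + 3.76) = 7.7469*o^4 + 29.6968*o^3 + 30.2131*o^2 + 0.1312*o - 7.52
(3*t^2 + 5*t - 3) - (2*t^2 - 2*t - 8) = t^2 + 7*t + 5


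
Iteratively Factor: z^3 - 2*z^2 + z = (z)*(z^2 - 2*z + 1) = z*(z - 1)*(z - 1)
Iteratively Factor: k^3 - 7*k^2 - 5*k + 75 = (k + 3)*(k^2 - 10*k + 25) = (k - 5)*(k + 3)*(k - 5)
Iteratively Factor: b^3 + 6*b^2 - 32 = (b + 4)*(b^2 + 2*b - 8) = (b + 4)^2*(b - 2)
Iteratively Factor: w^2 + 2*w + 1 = (w + 1)*(w + 1)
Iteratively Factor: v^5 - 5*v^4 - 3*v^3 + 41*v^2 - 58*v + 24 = (v - 4)*(v^4 - v^3 - 7*v^2 + 13*v - 6) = (v - 4)*(v - 2)*(v^3 + v^2 - 5*v + 3) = (v - 4)*(v - 2)*(v - 1)*(v^2 + 2*v - 3) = (v - 4)*(v - 2)*(v - 1)*(v + 3)*(v - 1)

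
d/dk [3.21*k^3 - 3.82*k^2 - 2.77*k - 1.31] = 9.63*k^2 - 7.64*k - 2.77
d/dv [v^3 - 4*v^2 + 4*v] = 3*v^2 - 8*v + 4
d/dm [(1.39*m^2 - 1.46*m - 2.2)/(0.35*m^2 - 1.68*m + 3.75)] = (-1.8242*m^2 + 11.965*m - 9.171)/(0.1225*m^4 - 1.176*m^3 + 5.4474*m^2 - 12.6*m + 14.0625)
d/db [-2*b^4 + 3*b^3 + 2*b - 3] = -8*b^3 + 9*b^2 + 2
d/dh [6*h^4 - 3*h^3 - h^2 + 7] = h*(24*h^2 - 9*h - 2)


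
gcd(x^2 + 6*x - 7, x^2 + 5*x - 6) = x - 1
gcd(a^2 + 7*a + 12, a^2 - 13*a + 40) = 1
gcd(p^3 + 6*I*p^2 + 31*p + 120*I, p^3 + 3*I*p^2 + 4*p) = 1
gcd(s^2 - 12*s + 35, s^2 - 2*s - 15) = s - 5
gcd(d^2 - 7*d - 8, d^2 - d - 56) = d - 8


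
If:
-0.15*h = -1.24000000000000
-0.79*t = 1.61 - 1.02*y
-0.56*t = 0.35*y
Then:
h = 8.27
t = -0.66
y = 1.06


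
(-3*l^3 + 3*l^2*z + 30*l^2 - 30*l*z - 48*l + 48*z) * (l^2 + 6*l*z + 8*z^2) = -3*l^5 - 15*l^4*z + 30*l^4 - 6*l^3*z^2 + 150*l^3*z - 48*l^3 + 24*l^2*z^3 + 60*l^2*z^2 - 240*l^2*z - 240*l*z^3 - 96*l*z^2 + 384*z^3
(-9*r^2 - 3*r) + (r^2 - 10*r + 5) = -8*r^2 - 13*r + 5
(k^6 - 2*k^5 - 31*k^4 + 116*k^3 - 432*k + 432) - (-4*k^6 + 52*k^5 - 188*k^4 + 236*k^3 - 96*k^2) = 5*k^6 - 54*k^5 + 157*k^4 - 120*k^3 + 96*k^2 - 432*k + 432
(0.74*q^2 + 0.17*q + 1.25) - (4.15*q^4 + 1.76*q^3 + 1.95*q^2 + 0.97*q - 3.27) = -4.15*q^4 - 1.76*q^3 - 1.21*q^2 - 0.8*q + 4.52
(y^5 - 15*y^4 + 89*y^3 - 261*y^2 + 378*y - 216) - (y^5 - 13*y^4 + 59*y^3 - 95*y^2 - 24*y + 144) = -2*y^4 + 30*y^3 - 166*y^2 + 402*y - 360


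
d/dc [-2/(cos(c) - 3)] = -2*sin(c)/(cos(c) - 3)^2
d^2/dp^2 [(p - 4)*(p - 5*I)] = 2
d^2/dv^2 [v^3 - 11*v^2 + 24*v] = 6*v - 22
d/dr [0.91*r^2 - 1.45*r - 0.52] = 1.82*r - 1.45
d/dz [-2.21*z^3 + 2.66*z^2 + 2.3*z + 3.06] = -6.63*z^2 + 5.32*z + 2.3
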